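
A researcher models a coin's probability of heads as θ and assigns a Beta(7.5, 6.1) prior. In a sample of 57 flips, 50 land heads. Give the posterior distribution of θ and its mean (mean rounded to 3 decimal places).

Posterior: Beta(57.5, 13.1); mean ≈ 0.814

The binomial likelihood is conjugate to the Beta prior: with 50 successes and 7 failures, the posterior is Beta(7.5+50, 6.1+7) = Beta(57.5, 13.1).
Posterior mean = α/(α+β) = 57.5/70.6 = 0.814.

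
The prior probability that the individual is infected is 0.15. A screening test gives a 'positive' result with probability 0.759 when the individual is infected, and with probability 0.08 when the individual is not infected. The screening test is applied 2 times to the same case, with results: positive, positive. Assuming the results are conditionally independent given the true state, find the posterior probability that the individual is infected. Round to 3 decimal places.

Let H be the event that the individual is infected; start with P(H) = 0.15. P('positive'|H) = 0.759, P('positive'|¬H) = 0.08.
Update on result 1 ('positive'): P(H) ← 0.759·0.1500 / (0.759·0.1500 + 0.08·0.8500) = 0.11385/0.18185 = 0.6261.
Update on result 2 ('positive'): P(H) ← 0.759·0.6261 / (0.759·0.6261 + 0.08·0.3739) = 0.47518/0.50510 = 0.9408.

Posterior P(H) ≈ 0.941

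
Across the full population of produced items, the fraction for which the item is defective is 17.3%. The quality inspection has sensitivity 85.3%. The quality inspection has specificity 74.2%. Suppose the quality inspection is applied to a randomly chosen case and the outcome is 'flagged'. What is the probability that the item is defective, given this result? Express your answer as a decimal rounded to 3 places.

P(H | E) ≈ 0.409

Let H be the event that the item is defective. P(H) = 0.173, so P(¬H) = 0.827. With E the 'flagged' result, P(E|H) = 0.853 and P(E|¬H) = 0.258.
P(E) = 0.853·0.173 + 0.258·0.827 = 0.14757 + 0.21337 = 0.36094.
By Bayes' theorem, P(H|E) = 0.14757 / 0.36094 = 0.409.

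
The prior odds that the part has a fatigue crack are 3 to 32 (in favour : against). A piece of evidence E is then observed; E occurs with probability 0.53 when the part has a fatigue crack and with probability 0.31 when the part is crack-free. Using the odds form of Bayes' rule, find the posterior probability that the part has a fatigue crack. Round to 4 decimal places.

Posterior probability ≈ 0.1381

Prior odds = 3/32 = 0.093750.
Likelihood ratio for E = 0.53/0.31 = 1.7097.
Posterior odds = prior odds × LR = 0.16028.
Posterior probability = odds/(1+odds) = 0.16028/1.1603 = 0.1381.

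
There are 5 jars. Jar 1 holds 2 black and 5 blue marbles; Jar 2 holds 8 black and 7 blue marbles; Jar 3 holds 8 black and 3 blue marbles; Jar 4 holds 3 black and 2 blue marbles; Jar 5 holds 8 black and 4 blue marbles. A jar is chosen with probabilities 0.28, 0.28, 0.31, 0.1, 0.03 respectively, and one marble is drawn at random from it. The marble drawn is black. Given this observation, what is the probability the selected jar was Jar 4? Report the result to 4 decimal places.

Posterior probability ≈ 0.1122

Tabulate prior·likelihood by source: [1] prior 0.28, lik 0.2857, product 0.08000; [2] prior 0.28, lik 0.5333, product 0.1493; [3] prior 0.31, lik 0.7273, product 0.2255; [4] prior 0.1, lik 0.6, product 0.06000; [5] prior 0.03, lik 0.6667, product 0.02000.
Normalizing constant = 0.53479; the posterior for Jar 4 is its product over the sum, 0.06000/0.53479 = 0.1122.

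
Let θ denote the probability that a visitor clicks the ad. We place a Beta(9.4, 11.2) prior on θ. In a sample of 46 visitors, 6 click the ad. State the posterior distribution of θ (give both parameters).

Posterior: Beta(15.4, 51.2)

Observing 6 successes and 40 failures updates Beta(9.4, 11.2) by adding the success and failure counts to the two shape parameters: α = 9.4+6 = 15.4, β = 11.2+40 = 51.2.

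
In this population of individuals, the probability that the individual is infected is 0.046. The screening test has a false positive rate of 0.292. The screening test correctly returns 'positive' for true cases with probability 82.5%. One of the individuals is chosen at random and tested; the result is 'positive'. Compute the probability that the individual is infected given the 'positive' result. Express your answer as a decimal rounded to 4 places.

P(H | E) ≈ 0.1199

Write H for 'the individual is infected'. Prior odds H:¬H = 0.046/0.954 = 0.048218. For the 'positive' outcome, the likelihood ratio is 0.825/0.292 = 2.8253.
Posterior odds = 0.048218 × 2.8253 = 0.13623, so P(H|E) = 0.13623/(1+0.13623) = 0.1199.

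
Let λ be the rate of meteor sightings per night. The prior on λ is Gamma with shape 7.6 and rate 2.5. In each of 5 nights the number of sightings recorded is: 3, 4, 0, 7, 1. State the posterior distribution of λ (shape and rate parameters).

Total count ∑xᵢ = 15 over n = 5 nights.
Gamma is conjugate to the Poisson likelihood: posterior is Gamma(shape = 7.6+15 = 22.6, rate = 2.5+5 = 7.5).

Posterior: Gamma(shape=22.6, rate=7.5)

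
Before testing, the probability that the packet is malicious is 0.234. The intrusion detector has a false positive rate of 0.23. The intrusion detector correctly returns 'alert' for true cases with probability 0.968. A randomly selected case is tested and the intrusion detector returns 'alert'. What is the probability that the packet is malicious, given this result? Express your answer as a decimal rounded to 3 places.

P(H | E) ≈ 0.562

Let H be the event that the packet is malicious. P(H) = 0.234, so P(¬H) = 0.766. With E the 'alert' result, P(E|H) = 0.968 and P(E|¬H) = 0.23.
P(E) = 0.968·0.234 + 0.23·0.766 = 0.22651 + 0.17618 = 0.40269.
By Bayes' theorem, P(H|E) = 0.22651 / 0.40269 = 0.562.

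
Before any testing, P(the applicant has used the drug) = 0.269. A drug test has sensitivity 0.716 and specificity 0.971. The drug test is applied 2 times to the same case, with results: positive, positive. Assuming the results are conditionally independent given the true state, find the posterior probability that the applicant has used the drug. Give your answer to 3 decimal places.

With H the event that the applicant has used the drug, the joint likelihood of the observed sequence is P(data|H) = 0.716·0.716 = 0.51266 and P(data|¬H) = 0.029·0.029 = 0.00084100.
Bayes: P(H|data) = 0.269·0.51266 / (0.269·0.51266 + 0.731·0.00084100) = 0.13790/0.13852 = 0.9956.

Posterior P(H) ≈ 0.996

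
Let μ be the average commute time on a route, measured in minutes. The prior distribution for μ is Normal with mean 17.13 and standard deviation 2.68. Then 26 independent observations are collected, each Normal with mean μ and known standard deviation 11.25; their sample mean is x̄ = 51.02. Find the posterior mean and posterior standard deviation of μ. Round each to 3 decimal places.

Prior precision 1/τ₀² = 1/2.68² = 0.139229; data precision n/σ² = 26/11.25² = 0.205432.
Posterior precision = 0.139229 + 0.205432 = 0.344661, giving posterior SD = 1/√0.344661 = 1.703.
Posterior mean = (0.139229·17.13 + 0.205432·51.02) / 0.344661 = 37.330.

Posterior mean ≈ 37.330; posterior SD ≈ 1.703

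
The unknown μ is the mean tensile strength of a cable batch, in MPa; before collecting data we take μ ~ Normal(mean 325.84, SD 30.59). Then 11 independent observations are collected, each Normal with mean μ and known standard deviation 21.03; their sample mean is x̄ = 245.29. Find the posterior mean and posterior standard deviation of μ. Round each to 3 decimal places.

Prior precision 1/τ₀² = 1/30.59² = 0.00106866; data precision n/σ² = 11/21.03² = 0.0248722.
Posterior precision = 0.00106866 + 0.0248722 = 0.0259409, giving posterior SD = 1/√0.0259409 = 6.209.
Posterior mean = (0.00106866·325.84 + 0.0248722·245.29) / 0.0259409 = 248.608.

Posterior mean ≈ 248.608; posterior SD ≈ 6.209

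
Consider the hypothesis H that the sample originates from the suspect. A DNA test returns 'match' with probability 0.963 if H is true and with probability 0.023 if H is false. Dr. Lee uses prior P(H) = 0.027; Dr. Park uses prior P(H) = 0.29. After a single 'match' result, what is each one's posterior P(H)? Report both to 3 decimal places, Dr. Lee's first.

The likelihood ratio for a 'match' result is 0.963/0.023 = 41.870.
Dr. Lee: prior odds 0.027/0.973 = 0.027749; posterior odds 1.1618; posterior probability 0.537.
Dr. Park: prior odds 0.29/0.71 = 0.40845; posterior odds 17.102; posterior probability 0.945.

Dr. Lee: 0.537; Dr. Park: 0.945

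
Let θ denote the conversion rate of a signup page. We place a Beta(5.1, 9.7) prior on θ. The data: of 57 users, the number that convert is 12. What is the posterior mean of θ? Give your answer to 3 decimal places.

Posterior mean ≈ 0.238

The binomial likelihood is conjugate to the Beta prior: with 12 successes and 45 failures, the posterior is Beta(5.1+12, 9.7+45) = Beta(17.1, 54.7).
E[θ | data] = 17.1/(17.1+54.7) = 0.238.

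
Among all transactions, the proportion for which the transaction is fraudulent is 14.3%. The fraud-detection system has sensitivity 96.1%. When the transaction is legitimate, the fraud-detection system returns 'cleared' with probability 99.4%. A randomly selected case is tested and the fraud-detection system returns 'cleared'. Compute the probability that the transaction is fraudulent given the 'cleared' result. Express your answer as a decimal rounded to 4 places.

P(H | E) ≈ 0.0065

Let H be the event that the transaction is fraudulent. P(H) = 0.143, so P(¬H) = 0.857. With E the 'cleared' result, P(E|H) = 0.039 and P(E|¬H) = 0.994.
P(E) = 0.039·0.143 + 0.994·0.857 = 0.0055770 + 0.85186 = 0.85744.
By Bayes' theorem, P(H|E) = 0.0055770 / 0.85744 = 0.0065.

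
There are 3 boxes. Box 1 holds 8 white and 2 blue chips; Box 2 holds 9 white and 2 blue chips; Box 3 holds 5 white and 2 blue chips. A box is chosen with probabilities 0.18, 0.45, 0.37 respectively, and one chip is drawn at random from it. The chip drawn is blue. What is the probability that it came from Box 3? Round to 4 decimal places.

Posterior probability ≈ 0.4729

P(blue|Box 1) = 0.2; P(blue|Box 2) = 0.1818; P(blue|Box 3) = 0.2857.
Prior × likelihood for each source: 0.18·0.2=0.03600, 0.45·0.1818=0.08182, 0.37·0.2857=0.1057. Summing gives P(blue) = 0.22353.
P(Box 3 | blue) = 0.1057 / 0.22353 = 0.4729.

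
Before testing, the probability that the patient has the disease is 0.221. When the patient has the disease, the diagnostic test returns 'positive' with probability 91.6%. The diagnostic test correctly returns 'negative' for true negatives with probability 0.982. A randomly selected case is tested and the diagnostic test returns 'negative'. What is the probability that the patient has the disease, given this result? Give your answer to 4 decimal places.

Write H for 'the patient has the disease'. Prior odds H:¬H = 0.221/0.779 = 0.28370. For the 'negative' outcome, the likelihood ratio is 0.084/0.982 = 0.085540.
Posterior odds = 0.28370 × 0.085540 = 0.024267, so P(H|E) = 0.024267/(1+0.024267) = 0.0237.

P(H | E) ≈ 0.0237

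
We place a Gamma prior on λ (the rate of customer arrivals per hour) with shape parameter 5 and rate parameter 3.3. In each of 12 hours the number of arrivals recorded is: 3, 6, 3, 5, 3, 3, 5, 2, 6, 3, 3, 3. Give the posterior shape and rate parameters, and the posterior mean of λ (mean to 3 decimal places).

The Poisson likelihood adds the total count to the shape and the number of exposure periods to the rate. Here ∑xᵢ = 45 and n = 12, so shape 5→50 and rate 3.3→15.3.
Posterior mean = shape/rate = 50/15.3 = 3.268.

Posterior: Gamma(shape=50, rate=15.3); mean ≈ 3.268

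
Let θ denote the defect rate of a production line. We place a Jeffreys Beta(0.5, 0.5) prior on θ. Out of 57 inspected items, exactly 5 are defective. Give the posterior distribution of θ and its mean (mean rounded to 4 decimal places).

Observing 5 successes and 52 failures updates Beta(0.5, 0.5) by adding the success and failure counts to the two shape parameters: α = 0.5+5 = 5.5, β = 0.5+52 = 52.5.
E[θ | data] = 5.5/(5.5+52.5) = 0.0948.

Posterior: Beta(5.5, 52.5); mean ≈ 0.0948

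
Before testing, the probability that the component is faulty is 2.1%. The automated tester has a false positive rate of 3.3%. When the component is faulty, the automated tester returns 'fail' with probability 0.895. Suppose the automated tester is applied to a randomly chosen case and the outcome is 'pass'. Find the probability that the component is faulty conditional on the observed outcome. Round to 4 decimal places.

Write H for 'the component is faulty'. Prior odds H:¬H = 0.021/0.979 = 0.021450. For the 'pass' outcome, the likelihood ratio is 0.105/0.967 = 0.10858.
Posterior odds = 0.021450 × 0.10858 = 0.0023292, so P(H|E) = 0.0023292/(1+0.0023292) = 0.0023.

P(H | E) ≈ 0.0023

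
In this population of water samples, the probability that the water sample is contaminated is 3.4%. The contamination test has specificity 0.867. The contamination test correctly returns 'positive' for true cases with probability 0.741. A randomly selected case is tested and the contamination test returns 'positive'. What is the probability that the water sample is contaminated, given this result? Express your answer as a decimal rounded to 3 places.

Write H for 'the water sample is contaminated'. Prior odds H:¬H = 0.034/0.966 = 0.035197. For the 'positive' outcome, the likelihood ratio is 0.741/0.133 = 5.5714.
Posterior odds = 0.035197 × 5.5714 = 0.19610, so P(H|E) = 0.19610/(1+0.19610) = 0.164.

P(H | E) ≈ 0.164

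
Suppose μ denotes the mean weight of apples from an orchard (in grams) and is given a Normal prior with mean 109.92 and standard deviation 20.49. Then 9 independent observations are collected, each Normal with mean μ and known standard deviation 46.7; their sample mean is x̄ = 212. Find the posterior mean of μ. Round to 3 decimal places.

Posterior mean ≈ 174.643

Prior precision 1/τ₀² = 1/20.49² = 0.00238186; data precision n/σ² = 9/46.7² = 0.00412676.
Posterior precision = 0.00238186 + 0.00412676 = 0.00650861.
Posterior mean = (0.00238186·109.92 + 0.00412676·212) / 0.00650861 = 174.643.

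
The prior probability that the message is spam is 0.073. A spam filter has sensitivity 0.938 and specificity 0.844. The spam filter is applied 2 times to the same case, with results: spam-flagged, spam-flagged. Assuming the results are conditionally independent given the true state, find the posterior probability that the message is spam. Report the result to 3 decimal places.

Posterior P(H) ≈ 0.740

Let H be the event that the message is spam; start with P(H) = 0.073. P('spam-flagged'|H) = 0.938, P('spam-flagged'|¬H) = 0.156.
Update on result 1 ('spam-flagged'): P(H) ← 0.938·0.0730 / (0.938·0.0730 + 0.156·0.9270) = 0.068474/0.21309 = 0.3213.
Update on result 2 ('spam-flagged'): P(H) ← 0.938·0.3213 / (0.938·0.3213 + 0.156·0.6787) = 0.30142/0.40729 = 0.7401.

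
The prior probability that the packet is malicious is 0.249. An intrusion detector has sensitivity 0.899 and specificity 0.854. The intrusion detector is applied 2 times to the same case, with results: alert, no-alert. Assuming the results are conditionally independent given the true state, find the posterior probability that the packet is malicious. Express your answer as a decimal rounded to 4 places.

Posterior P(H) ≈ 0.1945

Let H be the event that the packet is malicious; start with P(H) = 0.249. P('alert'|H) = 0.899, P('alert'|¬H) = 0.146.
Update on result 1 ('alert'): P(H) ← 0.899·0.2490 / (0.899·0.2490 + 0.146·0.7510) = 0.22385/0.33350 = 0.6712.
Update on result 2 ('no-alert'): P(H) ← 0.101·0.6712 / (0.101·0.6712 + 0.854·0.3288) = 0.067794/0.34857 = 0.1945.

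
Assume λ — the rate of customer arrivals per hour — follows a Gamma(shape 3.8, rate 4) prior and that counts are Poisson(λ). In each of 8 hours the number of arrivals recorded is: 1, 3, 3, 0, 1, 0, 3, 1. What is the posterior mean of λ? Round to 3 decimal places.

Posterior mean ≈ 1.317

Total count ∑xᵢ = 12 over n = 8 hours.
Gamma is conjugate to the Poisson likelihood: posterior is Gamma(shape = 3.8+12 = 15.8, rate = 4+8 = 12).
Posterior mean = shape/rate = 15.8/12 = 1.317.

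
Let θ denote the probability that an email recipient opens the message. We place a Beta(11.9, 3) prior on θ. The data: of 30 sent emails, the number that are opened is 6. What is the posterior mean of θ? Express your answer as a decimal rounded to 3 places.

Posterior mean ≈ 0.399

The binomial likelihood is conjugate to the Beta prior: with 6 successes and 24 failures, the posterior is Beta(11.9+6, 3+24) = Beta(17.9, 27).
Posterior mean = α/(α+β) = 17.9/44.9 = 0.399.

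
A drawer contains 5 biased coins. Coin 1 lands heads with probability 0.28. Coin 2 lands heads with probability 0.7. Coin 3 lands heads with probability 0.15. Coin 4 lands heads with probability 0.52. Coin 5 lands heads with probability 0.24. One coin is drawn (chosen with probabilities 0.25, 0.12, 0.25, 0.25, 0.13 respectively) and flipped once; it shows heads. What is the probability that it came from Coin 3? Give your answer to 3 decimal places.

P(heads|C1) = 0.28; P(heads|C2) = 0.7; P(heads|C3) = 0.15; P(heads|C4) = 0.52; P(heads|C5) = 0.24.
Prior × likelihood for each source: 0.25·0.28=0.07000, 0.12·0.7=0.08400, 0.25·0.15=0.03750, 0.25·0.52=0.1300, 0.13·0.24=0.03120. Summing gives P(heads) = 0.35270.
P(Coin 3 | heads) = 0.03750 / 0.35270 = 0.106.

Posterior probability ≈ 0.106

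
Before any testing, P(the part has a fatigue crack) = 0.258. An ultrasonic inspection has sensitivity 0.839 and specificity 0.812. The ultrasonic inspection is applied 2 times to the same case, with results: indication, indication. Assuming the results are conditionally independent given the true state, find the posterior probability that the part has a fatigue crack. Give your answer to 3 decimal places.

Let H be the event that the part has a fatigue crack; start with P(H) = 0.258. P('indication'|H) = 0.839, P('indication'|¬H) = 0.188.
Update on result 1 ('indication'): P(H) ← 0.839·0.2580 / (0.839·0.2580 + 0.188·0.7420) = 0.21646/0.35596 = 0.6081.
Update on result 2 ('indication'): P(H) ← 0.839·0.6081 / (0.839·0.6081 + 0.188·0.3919) = 0.51021/0.58388 = 0.8738.

Posterior P(H) ≈ 0.874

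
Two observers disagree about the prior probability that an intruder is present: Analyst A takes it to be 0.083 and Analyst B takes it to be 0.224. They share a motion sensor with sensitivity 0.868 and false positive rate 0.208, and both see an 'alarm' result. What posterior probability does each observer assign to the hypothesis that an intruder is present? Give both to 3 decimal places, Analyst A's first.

The likelihood ratio for an 'alarm' result is 0.868/0.208 = 4.1731.
Analyst A: prior odds 0.083/0.917 = 0.090513; posterior odds 0.37772; posterior probability 0.274.
Analyst B: prior odds 0.224/0.776 = 0.28866; posterior odds 1.2046; posterior probability 0.546.

Analyst A: 0.274; Analyst B: 0.546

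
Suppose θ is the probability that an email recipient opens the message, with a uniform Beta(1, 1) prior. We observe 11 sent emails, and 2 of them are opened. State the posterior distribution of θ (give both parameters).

Posterior: Beta(3, 10)

The binomial likelihood is conjugate to the Beta prior: with 2 successes and 9 failures, the posterior is Beta(1+2, 1+9) = Beta(3, 10).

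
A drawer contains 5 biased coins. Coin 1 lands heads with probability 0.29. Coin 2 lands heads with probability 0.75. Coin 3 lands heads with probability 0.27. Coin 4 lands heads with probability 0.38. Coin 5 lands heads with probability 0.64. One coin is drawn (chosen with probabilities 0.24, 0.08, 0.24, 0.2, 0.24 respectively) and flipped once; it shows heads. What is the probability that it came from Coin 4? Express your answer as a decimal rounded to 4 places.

Posterior probability ≈ 0.1792

Tabulate prior·likelihood by source: [1] prior 0.24, lik 0.29, product 0.06960; [2] prior 0.08, lik 0.75, product 0.06000; [3] prior 0.24, lik 0.27, product 0.06480; [4] prior 0.2, lik 0.38, product 0.07600; [5] prior 0.24, lik 0.64, product 0.1536.
Normalizing constant = 0.42400; the posterior for Coin 4 is its product over the sum, 0.07600/0.42400 = 0.1792.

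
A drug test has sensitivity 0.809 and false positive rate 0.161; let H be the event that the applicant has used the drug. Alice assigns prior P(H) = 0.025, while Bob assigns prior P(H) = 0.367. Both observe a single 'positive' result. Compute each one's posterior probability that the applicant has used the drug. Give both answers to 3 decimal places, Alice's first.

Alice: 0.114; Bob: 0.744

P('+'|H) = 0.809, P('+'|¬H) = 0.161.
Alice: numerator 0.809·0.025 = 0.020225; evidence = 0.020225+0.161·0.975 = 0.17720; posterior = 0.114.
Bob: numerator 0.809·0.367 = 0.29690; evidence = 0.29690+0.161·0.633 = 0.39882; posterior = 0.744.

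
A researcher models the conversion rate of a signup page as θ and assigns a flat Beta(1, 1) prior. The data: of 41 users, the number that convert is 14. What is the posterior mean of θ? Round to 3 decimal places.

Posterior mean ≈ 0.349

The binomial likelihood is conjugate to the Beta prior: with 14 successes and 27 failures, the posterior is Beta(1+14, 1+27) = Beta(15, 28).
E[θ | data] = 15/(15+28) = 0.349.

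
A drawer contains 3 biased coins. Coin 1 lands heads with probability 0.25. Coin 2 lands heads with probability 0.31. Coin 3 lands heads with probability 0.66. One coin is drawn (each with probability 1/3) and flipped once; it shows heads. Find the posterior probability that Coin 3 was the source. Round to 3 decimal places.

Posterior probability ≈ 0.541

P(heads|C1) = 0.25; P(heads|C2) = 0.31; P(heads|C3) = 0.66.
Prior × likelihood for each source: 0.333333·0.25=0.08333, 0.333333·0.31=0.1033, 0.333333·0.66=0.2200. Summing gives P(heads) = 0.40667.
P(Coin 3 | heads) = 0.2200 / 0.40667 = 0.541.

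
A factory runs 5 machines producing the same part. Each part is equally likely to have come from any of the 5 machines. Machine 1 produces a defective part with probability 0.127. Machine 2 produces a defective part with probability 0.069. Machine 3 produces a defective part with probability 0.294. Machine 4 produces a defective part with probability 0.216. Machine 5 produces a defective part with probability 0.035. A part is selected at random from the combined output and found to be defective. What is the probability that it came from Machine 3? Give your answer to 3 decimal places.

Tabulate prior·likelihood by source: [1] prior 0.2, lik 0.127, product 0.02540; [2] prior 0.2, lik 0.069, product 0.01380; [3] prior 0.2, lik 0.294, product 0.05880; [4] prior 0.2, lik 0.216, product 0.04320; [5] prior 0.2, lik 0.035, product 0.007000.
Normalizing constant = 0.14820; the posterior for Machine 3 is its product over the sum, 0.05880/0.14820 = 0.397.

Posterior probability ≈ 0.397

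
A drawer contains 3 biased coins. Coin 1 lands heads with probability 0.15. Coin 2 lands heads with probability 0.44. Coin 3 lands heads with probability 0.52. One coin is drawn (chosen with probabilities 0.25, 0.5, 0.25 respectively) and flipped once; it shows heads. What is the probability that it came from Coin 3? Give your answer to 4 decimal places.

P(heads|C1) = 0.15; P(heads|C2) = 0.44; P(heads|C3) = 0.52.
Prior × likelihood for each source: 0.25·0.15=0.03750, 0.5·0.44=0.2200, 0.25·0.52=0.1300. Summing gives P(heads) = 0.38750.
P(Coin 3 | heads) = 0.1300 / 0.38750 = 0.3355.

Posterior probability ≈ 0.3355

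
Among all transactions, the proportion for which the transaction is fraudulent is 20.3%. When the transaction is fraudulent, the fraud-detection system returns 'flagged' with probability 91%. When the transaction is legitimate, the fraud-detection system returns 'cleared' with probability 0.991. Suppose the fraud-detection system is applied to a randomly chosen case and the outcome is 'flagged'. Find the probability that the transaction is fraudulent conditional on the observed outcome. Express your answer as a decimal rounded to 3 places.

Let H be the event that the transaction is fraudulent. P(H) = 0.203, so P(¬H) = 0.797. With E the 'flagged' result, P(E|H) = 0.91 and P(E|¬H) = 0.009.
P(E) = 0.91·0.203 + 0.009·0.797 = 0.18473 + 0.0071730 = 0.19190.
By Bayes' theorem, P(H|E) = 0.18473 / 0.19190 = 0.963.

P(H | E) ≈ 0.963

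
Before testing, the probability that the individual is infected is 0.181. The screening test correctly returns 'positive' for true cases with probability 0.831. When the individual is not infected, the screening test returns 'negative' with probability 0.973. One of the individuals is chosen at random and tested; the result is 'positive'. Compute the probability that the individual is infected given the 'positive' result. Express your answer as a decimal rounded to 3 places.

Write H for 'the individual is infected'. Prior odds H:¬H = 0.181/0.819 = 0.22100. For the 'positive' outcome, the likelihood ratio is 0.831/0.027 = 30.778.
Posterior odds = 0.22100 × 30.778 = 6.8019, so P(H|E) = 6.8019/(1+6.8019) = 0.872.

P(H | E) ≈ 0.872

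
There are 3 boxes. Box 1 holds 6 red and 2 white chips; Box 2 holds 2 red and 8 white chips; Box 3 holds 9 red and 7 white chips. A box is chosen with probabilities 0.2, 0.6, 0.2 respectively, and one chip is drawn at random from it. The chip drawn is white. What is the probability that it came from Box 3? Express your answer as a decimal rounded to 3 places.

P(white|Box 1) = 0.25; P(white|Box 2) = 0.8; P(white|Box 3) = 0.4375.
Prior × likelihood for each source: 0.2·0.25=0.05000, 0.6·0.8=0.4800, 0.2·0.4375=0.08750. Summing gives P(white) = 0.61750.
P(Box 3 | white) = 0.08750 / 0.61750 = 0.142.

Posterior probability ≈ 0.142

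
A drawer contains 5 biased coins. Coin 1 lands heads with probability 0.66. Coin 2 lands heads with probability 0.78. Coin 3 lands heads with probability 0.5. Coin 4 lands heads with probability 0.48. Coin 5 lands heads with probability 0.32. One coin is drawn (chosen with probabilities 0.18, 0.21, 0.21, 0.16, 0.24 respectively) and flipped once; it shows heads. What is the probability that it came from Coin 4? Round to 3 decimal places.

Posterior probability ≈ 0.142

Tabulate prior·likelihood by source: [1] prior 0.18, lik 0.66, product 0.1188; [2] prior 0.21, lik 0.78, product 0.1638; [3] prior 0.21, lik 0.5, product 0.1050; [4] prior 0.16, lik 0.48, product 0.07680; [5] prior 0.24, lik 0.32, product 0.07680.
Normalizing constant = 0.54120; the posterior for Coin 4 is its product over the sum, 0.07680/0.54120 = 0.142.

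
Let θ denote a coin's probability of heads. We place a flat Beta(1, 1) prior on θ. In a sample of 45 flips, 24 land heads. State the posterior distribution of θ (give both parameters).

The binomial likelihood is conjugate to the Beta prior: with 24 successes and 21 failures, the posterior is Beta(1+24, 1+21) = Beta(25, 22).

Posterior: Beta(25, 22)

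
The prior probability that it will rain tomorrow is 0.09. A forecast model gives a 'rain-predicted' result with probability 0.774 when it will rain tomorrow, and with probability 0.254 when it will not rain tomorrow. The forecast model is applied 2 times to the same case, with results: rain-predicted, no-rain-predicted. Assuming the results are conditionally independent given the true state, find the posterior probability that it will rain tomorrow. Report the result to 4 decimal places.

Posterior P(H) ≈ 0.0837

Let H be the event that it will rain tomorrow; start with P(H) = 0.09. P('rain-predicted'|H) = 0.774, P('rain-predicted'|¬H) = 0.254.
Update on result 1 ('rain-predicted'): P(H) ← 0.774·0.0900 / (0.774·0.0900 + 0.254·0.9100) = 0.069660/0.30080 = 0.2316.
Update on result 2 ('no-rain-predicted'): P(H) ← 0.226·0.2316 / (0.226·0.2316 + 0.746·0.7684) = 0.052338/0.62558 = 0.0837.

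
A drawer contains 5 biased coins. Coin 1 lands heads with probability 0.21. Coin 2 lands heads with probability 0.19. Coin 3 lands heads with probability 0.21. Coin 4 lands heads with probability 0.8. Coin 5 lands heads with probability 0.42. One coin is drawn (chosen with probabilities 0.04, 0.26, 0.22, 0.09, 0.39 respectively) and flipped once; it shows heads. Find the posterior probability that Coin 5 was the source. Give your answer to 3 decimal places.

Tabulate prior·likelihood by source: [1] prior 0.04, lik 0.21, product 0.008400; [2] prior 0.26, lik 0.19, product 0.04940; [3] prior 0.22, lik 0.21, product 0.04620; [4] prior 0.09, lik 0.8, product 0.07200; [5] prior 0.39, lik 0.42, product 0.1638.
Normalizing constant = 0.33980; the posterior for Coin 5 is its product over the sum, 0.1638/0.33980 = 0.482.

Posterior probability ≈ 0.482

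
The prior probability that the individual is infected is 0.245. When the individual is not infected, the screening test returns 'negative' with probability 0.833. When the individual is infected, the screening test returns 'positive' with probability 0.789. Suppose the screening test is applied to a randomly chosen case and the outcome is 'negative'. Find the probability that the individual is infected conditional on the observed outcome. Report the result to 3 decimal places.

Let H be the event that the individual is infected. P(H) = 0.245, so P(¬H) = 0.755. With E the 'negative' result, P(E|H) = 0.211 and P(E|¬H) = 0.833.
P(E) = 0.211·0.245 + 0.833·0.755 = 0.051695 + 0.62892 = 0.68061.
By Bayes' theorem, P(H|E) = 0.051695 / 0.68061 = 0.076.

P(H | E) ≈ 0.076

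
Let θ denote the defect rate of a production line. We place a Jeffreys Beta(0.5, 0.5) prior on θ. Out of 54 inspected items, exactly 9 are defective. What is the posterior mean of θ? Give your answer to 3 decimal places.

Posterior mean ≈ 0.173

The binomial likelihood is conjugate to the Beta prior: with 9 successes and 45 failures, the posterior is Beta(0.5+9, 0.5+45) = Beta(9.5, 45.5).
Posterior mean = α/(α+β) = 9.5/55 = 0.173.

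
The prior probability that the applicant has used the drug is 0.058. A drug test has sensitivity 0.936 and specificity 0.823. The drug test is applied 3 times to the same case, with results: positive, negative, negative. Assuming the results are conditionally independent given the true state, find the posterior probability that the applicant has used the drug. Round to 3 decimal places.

Posterior P(H) ≈ 0.002

Let H be the event that the applicant has used the drug; start with P(H) = 0.058. P('positive'|H) = 0.936, P('positive'|¬H) = 0.177.
Update on result 1 ('positive'): P(H) ← 0.936·0.0580 / (0.936·0.0580 + 0.177·0.9420) = 0.054288/0.22102 = 0.2456.
Update on result 2 ('negative'): P(H) ← 0.064·0.2456 / (0.064·0.2456 + 0.823·0.7544) = 0.015720/0.63657 = 0.0247.
Update on result 3 ('negative'): P(H) ← 0.064·0.0247 / (0.064·0.0247 + 0.823·0.9753) = 0.0015804/0.80426 = 0.0020.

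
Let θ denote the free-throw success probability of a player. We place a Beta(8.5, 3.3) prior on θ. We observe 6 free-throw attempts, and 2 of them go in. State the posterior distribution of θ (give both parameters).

The binomial likelihood is conjugate to the Beta prior: with 2 successes and 4 failures, the posterior is Beta(8.5+2, 3.3+4) = Beta(10.5, 7.3).

Posterior: Beta(10.5, 7.3)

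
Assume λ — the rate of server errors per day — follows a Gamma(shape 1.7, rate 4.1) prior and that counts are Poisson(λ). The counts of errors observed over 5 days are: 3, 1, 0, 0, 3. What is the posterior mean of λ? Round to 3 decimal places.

Posterior mean ≈ 0.956

The Poisson likelihood adds the total count to the shape and the number of exposure periods to the rate. Here ∑xᵢ = 7 and n = 5, so shape 1.7→8.7 and rate 4.1→9.1.
E[λ | data] = 8.7/9.1 = 0.956.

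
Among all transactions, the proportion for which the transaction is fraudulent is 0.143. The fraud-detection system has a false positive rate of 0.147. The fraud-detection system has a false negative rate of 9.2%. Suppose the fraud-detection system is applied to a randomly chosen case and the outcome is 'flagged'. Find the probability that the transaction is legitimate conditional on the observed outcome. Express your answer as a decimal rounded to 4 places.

Let H be the event that the transaction is fraudulent. P(H) = 0.143, so P(¬H) = 0.857. With E the 'flagged' result, P(E|H) = 0.908 and P(E|¬H) = 0.147.
P(E) = 0.908·0.143 + 0.147·0.857 = 0.12984 + 0.12598 = 0.25582.
By Bayes' theorem, P(H|E) = 0.12984 / 0.25582 = 0.5076. Hence P(¬H|E) = 1 − 0.5076 = 0.4924.

P(¬H | E) ≈ 0.4924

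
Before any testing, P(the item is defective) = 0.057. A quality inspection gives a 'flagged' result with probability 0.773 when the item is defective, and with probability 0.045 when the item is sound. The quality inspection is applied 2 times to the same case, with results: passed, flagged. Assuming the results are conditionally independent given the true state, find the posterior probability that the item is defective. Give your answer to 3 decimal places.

Posterior P(H) ≈ 0.198

Let H be the event that the item is defective; start with P(H) = 0.057. P('flagged'|H) = 0.773, P('flagged'|¬H) = 0.045.
Update on result 1 ('passed'): P(H) ← 0.227·0.0570 / (0.227·0.0570 + 0.955·0.9430) = 0.012939/0.91350 = 0.0142.
Update on result 2 ('flagged'): P(H) ← 0.773·0.0142 / (0.773·0.0142 + 0.045·0.9858) = 0.010949/0.055311 = 0.1979.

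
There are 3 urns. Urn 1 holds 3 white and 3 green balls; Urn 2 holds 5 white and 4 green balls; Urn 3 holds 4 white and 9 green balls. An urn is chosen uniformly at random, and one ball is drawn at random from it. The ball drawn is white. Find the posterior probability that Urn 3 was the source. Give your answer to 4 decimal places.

Posterior probability ≈ 0.2257

P(white|Urn 1) = 0.5; P(white|Urn 2) = 0.5556; P(white|Urn 3) = 0.3077.
Prior × likelihood for each source: 0.333333·0.5=0.1667, 0.333333·0.5556=0.1852, 0.333333·0.3077=0.1026. Summing gives P(white) = 0.45442.
P(Urn 3 | white) = 0.1026 / 0.45442 = 0.2257.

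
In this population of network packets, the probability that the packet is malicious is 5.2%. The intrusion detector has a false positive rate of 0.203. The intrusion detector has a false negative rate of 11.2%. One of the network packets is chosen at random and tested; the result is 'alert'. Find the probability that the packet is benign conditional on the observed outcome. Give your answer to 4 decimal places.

Let H be the event that the packet is malicious. P(H) = 0.052, so P(¬H) = 0.948. With E the 'alert' result, P(E|H) = 0.888 and P(E|¬H) = 0.203.
P(E) = 0.888·0.052 + 0.203·0.948 = 0.046176 + 0.19244 = 0.23862.
By Bayes' theorem, P(H|E) = 0.046176 / 0.23862 = 0.1935. Hence P(¬H|E) = 1 − 0.1935 = 0.8065.

P(¬H | E) ≈ 0.8065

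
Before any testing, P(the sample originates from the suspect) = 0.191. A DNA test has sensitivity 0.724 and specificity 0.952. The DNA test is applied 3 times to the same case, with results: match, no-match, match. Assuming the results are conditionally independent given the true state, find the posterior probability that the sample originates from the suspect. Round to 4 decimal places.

Posterior P(H) ≈ 0.9397

Let H be the event that the sample originates from the suspect; start with P(H) = 0.191. P('match'|H) = 0.724, P('match'|¬H) = 0.048.
Update on result 1 ('match'): P(H) ← 0.724·0.1910 / (0.724·0.1910 + 0.048·0.8090) = 0.13828/0.17712 = 0.7808.
Update on result 2 ('no-match'): P(H) ← 0.276·0.7808 / (0.276·0.7808 + 0.952·0.2192) = 0.21549/0.42421 = 0.5080.
Update on result 3 ('match'): P(H) ← 0.724·0.5080 / (0.724·0.5080 + 0.048·0.4920) = 0.36777/0.39139 = 0.9397.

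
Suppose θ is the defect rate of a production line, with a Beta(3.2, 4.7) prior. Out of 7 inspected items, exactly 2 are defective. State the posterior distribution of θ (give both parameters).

Posterior: Beta(5.2, 9.7)

The binomial likelihood is conjugate to the Beta prior: with 2 successes and 5 failures, the posterior is Beta(3.2+2, 4.7+5) = Beta(5.2, 9.7).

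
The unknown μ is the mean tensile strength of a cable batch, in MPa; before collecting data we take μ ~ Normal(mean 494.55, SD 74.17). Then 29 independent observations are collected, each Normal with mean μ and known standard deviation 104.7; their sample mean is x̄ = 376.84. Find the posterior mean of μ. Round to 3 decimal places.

Posterior mean ≈ 384.408

Prior precision 1/τ₀² = 1/74.17² = 0.00018178; data precision n/σ² = 29/104.7² = 0.00264548.
Posterior precision = 0.00018178 + 0.00264548 = 0.00282726.
Posterior mean = (0.00018178·494.55 + 0.00264548·376.84) / 0.00282726 = 384.408.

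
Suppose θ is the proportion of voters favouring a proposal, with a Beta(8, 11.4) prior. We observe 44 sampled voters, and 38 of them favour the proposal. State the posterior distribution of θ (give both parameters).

Posterior: Beta(46, 17.4)

The binomial likelihood is conjugate to the Beta prior: with 38 successes and 6 failures, the posterior is Beta(8+38, 11.4+6) = Beta(46, 17.4).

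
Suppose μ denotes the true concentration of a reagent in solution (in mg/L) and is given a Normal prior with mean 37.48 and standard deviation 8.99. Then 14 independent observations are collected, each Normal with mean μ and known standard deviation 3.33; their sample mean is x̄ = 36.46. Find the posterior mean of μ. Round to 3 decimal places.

With known σ, the Normal prior is conjugate. Weight on the data is w = (n/σ²)/(n/σ² + 1/τ₀²) = 1.26252/(1.26252+0.0123732) = 0.99029.
Posterior mean = w·x̄ + (1−w)·μ₀ = 0.99029·36.46 + 0.0097052·37.48 = 36.470.

Posterior mean ≈ 36.470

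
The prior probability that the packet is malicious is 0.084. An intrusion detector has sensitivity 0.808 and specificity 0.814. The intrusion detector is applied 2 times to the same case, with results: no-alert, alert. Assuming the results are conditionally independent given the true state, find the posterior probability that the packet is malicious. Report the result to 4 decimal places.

Posterior P(H) ≈ 0.0859

Let H be the event that the packet is malicious; start with P(H) = 0.084. P('alert'|H) = 0.808, P('alert'|¬H) = 0.186.
Update on result 1 ('no-alert'): P(H) ← 0.192·0.0840 / (0.192·0.0840 + 0.814·0.9160) = 0.016128/0.76175 = 0.0212.
Update on result 2 ('alert'): P(H) ← 0.808·0.0212 / (0.808·0.0212 + 0.186·0.9788) = 0.017107/0.19917 = 0.0859.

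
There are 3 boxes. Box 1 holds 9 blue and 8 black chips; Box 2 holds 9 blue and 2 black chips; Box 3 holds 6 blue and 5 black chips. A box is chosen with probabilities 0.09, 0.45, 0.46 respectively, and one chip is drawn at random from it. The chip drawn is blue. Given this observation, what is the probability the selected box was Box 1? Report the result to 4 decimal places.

Tabulate prior·likelihood by source: [1] prior 0.09, lik 0.5294, product 0.04765; [2] prior 0.45, lik 0.8182, product 0.3682; [3] prior 0.46, lik 0.5455, product 0.2509.
Normalizing constant = 0.66674; the posterior for Box 1 is its product over the sum, 0.04765/0.66674 = 0.0715.

Posterior probability ≈ 0.0715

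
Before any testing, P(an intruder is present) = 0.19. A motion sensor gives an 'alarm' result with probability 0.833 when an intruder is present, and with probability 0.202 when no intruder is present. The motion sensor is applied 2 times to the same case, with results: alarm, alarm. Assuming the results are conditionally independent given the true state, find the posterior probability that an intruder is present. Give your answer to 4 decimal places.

Let H be the event that an intruder is present; start with P(H) = 0.19. P('alarm'|H) = 0.833, P('alarm'|¬H) = 0.202.
Update on result 1 ('alarm'): P(H) ← 0.833·0.1900 / (0.833·0.1900 + 0.202·0.8100) = 0.15827/0.32189 = 0.4917.
Update on result 2 ('alarm'): P(H) ← 0.833·0.4917 / (0.833·0.4917 + 0.202·0.5083) = 0.40958/0.51226 = 0.7996.

Posterior P(H) ≈ 0.7996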